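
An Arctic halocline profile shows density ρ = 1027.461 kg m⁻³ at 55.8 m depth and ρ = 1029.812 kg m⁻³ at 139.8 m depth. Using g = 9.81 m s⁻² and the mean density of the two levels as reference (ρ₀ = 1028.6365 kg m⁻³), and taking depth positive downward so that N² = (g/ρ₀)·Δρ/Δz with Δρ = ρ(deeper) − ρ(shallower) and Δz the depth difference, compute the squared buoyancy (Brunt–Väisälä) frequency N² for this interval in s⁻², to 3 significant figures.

Δρ = 1029.812 − 1027.461 = 2.351 kg m⁻³ over Δz = 139.8 − 55.8 = 84 m.
N² = (9.81/1028.6365) × (2.351/84) = 2.6692 × 10⁻⁴ s⁻² ≈ 2.67 × 10⁻⁴ s⁻².

2.67 × 10⁻⁴ s⁻²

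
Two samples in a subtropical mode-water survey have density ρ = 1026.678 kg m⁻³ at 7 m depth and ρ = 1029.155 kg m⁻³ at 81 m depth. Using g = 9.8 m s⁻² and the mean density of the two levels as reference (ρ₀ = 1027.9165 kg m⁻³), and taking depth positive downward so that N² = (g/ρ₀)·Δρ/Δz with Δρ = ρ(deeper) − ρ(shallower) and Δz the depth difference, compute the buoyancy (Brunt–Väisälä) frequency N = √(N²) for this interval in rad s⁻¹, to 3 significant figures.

0.0179 rad s⁻¹

Δρ = 1029.155 − 1026.678 = 2.477 kg m⁻³ over Δz = 81 − 7 = 74 m.
N² = (9.8/1027.9165) × (2.477/74) = 3.1913 × 10⁻⁴ s⁻².
N = √(3.1913 × 10⁻⁴) = 0.017864 rad s⁻¹ ≈ 0.0179 rad s⁻¹.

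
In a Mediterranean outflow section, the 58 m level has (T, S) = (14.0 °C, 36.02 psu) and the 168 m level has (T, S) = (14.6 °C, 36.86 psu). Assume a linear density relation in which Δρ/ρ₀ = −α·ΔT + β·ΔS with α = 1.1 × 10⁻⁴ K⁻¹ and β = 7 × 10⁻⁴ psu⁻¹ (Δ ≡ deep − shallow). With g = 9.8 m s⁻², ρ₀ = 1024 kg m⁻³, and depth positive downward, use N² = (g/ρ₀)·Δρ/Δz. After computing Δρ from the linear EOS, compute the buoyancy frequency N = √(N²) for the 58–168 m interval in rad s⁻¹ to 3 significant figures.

ΔT = +0.6 K, ΔS = +0.84 psu (deep − shallow).
Δρ/ρ₀ = −αΔT + βΔS = -6.60 × 10⁻⁵ + 5.88 × 10⁻⁴ = 5.22 × 10⁻⁴, so Δρ ≈ 0.5345 kg m⁻³.
N² = (g/ρ₀)·Δρ/Δz = g·(Δρ/ρ₀)/Δz = 9.8 × 5.22 × 10⁻⁴ / 110 = 4.6505 × 10⁻⁵ s⁻².
N = √(4.6505 × 10⁻⁵) = 6.8195 × 10⁻³ rad s⁻¹ ≈ 6.82 × 10⁻³ rad s⁻¹.

6.82 × 10⁻³ rad s⁻¹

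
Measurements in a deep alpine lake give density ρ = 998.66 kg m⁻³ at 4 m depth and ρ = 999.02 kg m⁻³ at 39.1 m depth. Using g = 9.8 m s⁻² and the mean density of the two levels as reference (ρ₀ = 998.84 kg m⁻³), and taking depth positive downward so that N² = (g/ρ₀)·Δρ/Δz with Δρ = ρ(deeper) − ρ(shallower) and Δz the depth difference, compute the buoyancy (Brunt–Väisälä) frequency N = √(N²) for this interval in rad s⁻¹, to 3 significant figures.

Δρ = 999.02 − 998.66 = 0.36 kg m⁻³ over Δz = 39.1 − 4 = 35.1 m.
N² = (9.8/998.84) × (0.36/35.1) = 1.0063 × 10⁻⁴ s⁻².
N = √(1.0063 × 10⁻⁴) = 0.010031 rad s⁻¹ ≈ 0.0100 rad s⁻¹.

0.0100 rad s⁻¹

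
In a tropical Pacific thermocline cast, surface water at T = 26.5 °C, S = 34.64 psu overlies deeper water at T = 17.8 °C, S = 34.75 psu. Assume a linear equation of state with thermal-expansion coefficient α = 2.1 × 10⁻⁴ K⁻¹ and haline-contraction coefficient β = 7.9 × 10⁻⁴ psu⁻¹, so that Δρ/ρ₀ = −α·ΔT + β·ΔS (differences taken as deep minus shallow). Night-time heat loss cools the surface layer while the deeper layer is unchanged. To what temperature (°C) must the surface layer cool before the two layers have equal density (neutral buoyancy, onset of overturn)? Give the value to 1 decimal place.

Neutral buoyancy requires Δρ = 0, i.e. −α(T_deep − T_surf′) + β(S_deep − S_surf) = 0.
T_surf′ = T_deep − (β/α)·ΔS = 17.8 − (7.9 × 10⁻⁴/2.1 × 10⁻⁴)·(+0.11) = 17.386 °C.
Cooling required: 26.5 − (17.386) = 9.114 °C.

17.4 °C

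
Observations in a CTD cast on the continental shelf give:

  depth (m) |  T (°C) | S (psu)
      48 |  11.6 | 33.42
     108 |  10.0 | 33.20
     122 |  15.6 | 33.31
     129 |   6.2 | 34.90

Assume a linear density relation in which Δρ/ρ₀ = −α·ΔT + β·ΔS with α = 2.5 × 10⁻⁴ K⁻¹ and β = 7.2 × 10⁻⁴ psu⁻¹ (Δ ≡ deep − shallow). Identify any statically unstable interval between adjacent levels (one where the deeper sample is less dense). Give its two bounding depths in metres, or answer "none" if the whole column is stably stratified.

108–122 m

Evaluate Δρ/ρ₀ = −αΔT + βΔS across each adjacent pair:
  48–108 m: −αΔT+βΔS = −(2.5 × 10⁻⁴)(-1.6)+(7.2 × 10⁻⁴)(-0.22) = 2.4 × 10⁻⁴ → stable
  108–122 m: −αΔT+βΔS = −(2.5 × 10⁻⁴)(+5.6)+(7.2 × 10⁻⁴)(+0.11) = -1.3 × 10⁻³ → UNSTABLE
  122–129 m: −αΔT+βΔS = −(2.5 × 10⁻⁴)(-9.4)+(7.2 × 10⁻⁴)(+1.59) = 3.5 × 10⁻³ → stable
The 108–122 m interval has Δρ < 0: lighter water underlies denser water.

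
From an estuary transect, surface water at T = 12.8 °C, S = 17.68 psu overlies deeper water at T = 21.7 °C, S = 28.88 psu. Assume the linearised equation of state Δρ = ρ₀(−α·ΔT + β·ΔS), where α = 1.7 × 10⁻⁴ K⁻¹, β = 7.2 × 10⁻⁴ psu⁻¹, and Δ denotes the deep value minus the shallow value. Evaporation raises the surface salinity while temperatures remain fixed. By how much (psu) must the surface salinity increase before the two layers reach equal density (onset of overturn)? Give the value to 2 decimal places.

9.10 psu

Neutral buoyancy requires −α(T_deep − T_surf) + β(S_deep − S_surf′) = 0.
S_surf′ = S_deep − (α/β)·ΔT = 28.88 − (1.7 × 10⁻⁴/7.2 × 10⁻⁴)·(+8.9) = 26.7786 psu.
Increase required: 26.7786 − 17.68 = 9.0986 psu.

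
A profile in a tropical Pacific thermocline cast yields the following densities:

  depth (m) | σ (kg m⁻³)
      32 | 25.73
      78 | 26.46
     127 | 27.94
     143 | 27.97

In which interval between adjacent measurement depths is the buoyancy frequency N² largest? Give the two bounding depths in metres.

Compute the density gradient over each adjacent pair:
  32–78 m: Δρ/Δz = 0.73/46 = 0.016 kg m⁻⁴
  78–127 m: Δρ/Δz = 1.48/49 = 0.030 kg m⁻⁴
  127–143 m: Δρ/Δz = 0.03/16 = 1.9 × 10⁻³ kg m⁻⁴
The largest gradient is in the 78–127 m interval — the pycnocline.

78–127 m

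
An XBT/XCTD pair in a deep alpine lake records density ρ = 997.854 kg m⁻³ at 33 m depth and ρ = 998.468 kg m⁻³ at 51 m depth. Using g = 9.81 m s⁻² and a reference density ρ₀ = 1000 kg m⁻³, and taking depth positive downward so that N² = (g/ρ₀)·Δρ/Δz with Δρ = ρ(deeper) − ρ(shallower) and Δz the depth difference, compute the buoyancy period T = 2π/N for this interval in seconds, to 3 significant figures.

343 s

Δρ = 998.468 − 997.854 = 0.614 kg m⁻³ over Δz = 51 − 33 = 18 m.
N² = (9.81/1000) × (0.614/18) = 3.3463 × 10⁻⁴ s⁻².
N = √(3.3463 × 10⁻⁴) = 0.018293 rad s⁻¹, so T = 2π/N = 343.47 s ≈ 343 s.
A positive N² confirms static stability across the interval.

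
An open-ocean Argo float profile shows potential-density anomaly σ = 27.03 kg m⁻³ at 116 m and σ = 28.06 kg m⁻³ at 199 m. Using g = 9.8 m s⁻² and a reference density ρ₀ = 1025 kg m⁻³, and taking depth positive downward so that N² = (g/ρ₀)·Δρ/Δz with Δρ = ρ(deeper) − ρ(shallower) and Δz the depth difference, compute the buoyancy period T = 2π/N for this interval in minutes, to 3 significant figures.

Δρ = 1028.06 − 1027.03 = 1.03 kg m⁻³ over Δz = 199 − 116 = 83 m.
N² = (9.8/1025) × (1.03/83) = 1.1865 × 10⁻⁴ s⁻².
N = √(1.1865 × 10⁻⁴) = 0.010893 rad s⁻¹, so T = 2π/N = 576.81 s = 9.6135 min ≈ 9.61 min.

9.61 min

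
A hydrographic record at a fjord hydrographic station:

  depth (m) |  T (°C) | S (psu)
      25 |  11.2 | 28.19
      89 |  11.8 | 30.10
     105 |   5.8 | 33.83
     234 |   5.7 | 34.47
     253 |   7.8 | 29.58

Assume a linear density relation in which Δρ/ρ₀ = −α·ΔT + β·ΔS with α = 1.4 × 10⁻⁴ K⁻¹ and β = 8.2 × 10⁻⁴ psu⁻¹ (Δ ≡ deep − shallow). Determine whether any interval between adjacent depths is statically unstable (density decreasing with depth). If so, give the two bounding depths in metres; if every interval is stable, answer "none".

234–253 m

Evaluate Δρ/ρ₀ = −αΔT + βΔS across each adjacent pair:
  25–89 m: −αΔT+βΔS = −(1.4 × 10⁻⁴)(+0.6)+(8.2 × 10⁻⁴)(+1.91) = 1.5 × 10⁻³ → stable
  89–105 m: −αΔT+βΔS = −(1.4 × 10⁻⁴)(-6.0)+(8.2 × 10⁻⁴)(+3.73) = 3.9 × 10⁻³ → stable
  105–234 m: −αΔT+βΔS = −(1.4 × 10⁻⁴)(-0.1)+(8.2 × 10⁻⁴)(+0.64) = 5.4 × 10⁻⁴ → stable
  234–253 m: −αΔT+βΔS = −(1.4 × 10⁻⁴)(+2.1)+(8.2 × 10⁻⁴)(-4.89) = -4.3 × 10⁻³ → UNSTABLE
The 234–253 m interval has Δρ < 0: lighter water underlies denser water.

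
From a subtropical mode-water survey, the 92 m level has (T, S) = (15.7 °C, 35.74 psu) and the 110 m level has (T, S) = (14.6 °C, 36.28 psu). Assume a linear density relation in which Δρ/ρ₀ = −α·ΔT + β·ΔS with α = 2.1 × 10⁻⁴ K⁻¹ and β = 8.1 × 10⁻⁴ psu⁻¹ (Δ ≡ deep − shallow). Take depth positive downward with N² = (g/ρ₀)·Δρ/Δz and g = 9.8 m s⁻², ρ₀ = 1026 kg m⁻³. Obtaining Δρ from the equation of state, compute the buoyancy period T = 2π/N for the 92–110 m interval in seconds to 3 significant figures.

ΔT = -1.1 K, ΔS = +0.54 psu (deep − shallow).
Δρ/ρ₀ = −αΔT + βΔS = 2.31 × 10⁻⁴ + 4.374 × 10⁻⁴ = 6.684 × 10⁻⁴, so Δρ ≈ 0.6858 kg m⁻³.
N² = (g/ρ₀)·Δρ/Δz = g·(Δρ/ρ₀)/Δz = 9.8 × 6.684 × 10⁻⁴ / 18 = 3.6391 × 10⁻⁴ s⁻².
N = √(3.6391 × 10⁻⁴) = 0.019076 rad s⁻¹ → T = 2π/N = 329.38 s ≈ 329 s.

329 s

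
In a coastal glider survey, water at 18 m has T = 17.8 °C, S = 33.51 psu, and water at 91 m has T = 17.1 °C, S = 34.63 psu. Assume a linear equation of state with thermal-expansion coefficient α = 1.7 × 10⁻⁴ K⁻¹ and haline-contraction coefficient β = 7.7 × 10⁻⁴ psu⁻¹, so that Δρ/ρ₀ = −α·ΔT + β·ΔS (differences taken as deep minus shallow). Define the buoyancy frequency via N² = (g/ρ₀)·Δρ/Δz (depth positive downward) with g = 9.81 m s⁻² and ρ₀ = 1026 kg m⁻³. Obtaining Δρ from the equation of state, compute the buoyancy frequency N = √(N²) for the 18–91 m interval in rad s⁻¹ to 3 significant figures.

ΔT = -0.7 K, ΔS = +1.12 psu (deep − shallow).
Δρ/ρ₀ = −αΔT + βΔS = 1.19 × 10⁻⁴ + 8.624 × 10⁻⁴ = 9.814 × 10⁻⁴, so Δρ ≈ 1.007 kg m⁻³.
N² = (g/ρ₀)·Δρ/Δz = g·(Δρ/ρ₀)/Δz = 9.81 × 9.814 × 10⁻⁴ / 73 = 1.3188 × 10⁻⁴ s⁻².
N = √(1.3188 × 10⁻⁴) = 0.011484 rad s⁻¹ ≈ 0.0115 rad s⁻¹.

0.0115 rad s⁻¹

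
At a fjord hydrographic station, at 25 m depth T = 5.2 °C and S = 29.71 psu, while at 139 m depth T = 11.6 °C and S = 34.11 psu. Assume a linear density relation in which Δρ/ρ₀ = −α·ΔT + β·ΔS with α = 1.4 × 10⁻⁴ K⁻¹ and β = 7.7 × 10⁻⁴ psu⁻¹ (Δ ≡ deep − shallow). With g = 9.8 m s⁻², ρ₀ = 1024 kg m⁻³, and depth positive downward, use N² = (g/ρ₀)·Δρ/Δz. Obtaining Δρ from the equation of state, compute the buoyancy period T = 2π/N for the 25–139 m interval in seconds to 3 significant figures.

429 s

ΔT = +6.4 K, ΔS = +4.40 psu (deep − shallow).
Δρ/ρ₀ = −αΔT + βΔS = -8.96 × 10⁻⁴ + 3.388 × 10⁻³ = 2.492 × 10⁻³, so Δρ ≈ 2.552 kg m⁻³.
N² = (g/ρ₀)·Δρ/Δz = g·(Δρ/ρ₀)/Δz = 9.8 × 2.492 × 10⁻³ / 114 = 2.1422 × 10⁻⁴ s⁻².
N = √(2.1422 × 10⁻⁴) = 0.014636 rad s⁻¹ → T = 2π/N = 429.30 s ≈ 429 s.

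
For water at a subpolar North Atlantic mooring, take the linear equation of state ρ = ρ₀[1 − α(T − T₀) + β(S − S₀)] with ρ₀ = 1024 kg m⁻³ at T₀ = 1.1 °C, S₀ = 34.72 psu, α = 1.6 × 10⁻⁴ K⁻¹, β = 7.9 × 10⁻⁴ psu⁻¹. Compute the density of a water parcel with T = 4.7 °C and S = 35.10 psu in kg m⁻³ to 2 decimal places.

T − T₀ = +3.6 K, S − S₀ = +0.38 psu.
Bracket = 1 − α·(+3.6) + β·(+0.38) = 1 + (-2.758 × 10⁻⁴) = 0.9997242.
ρ = 1024 × 0.9997242 = 1023.72 kg m⁻³.

1023.72 kg m⁻³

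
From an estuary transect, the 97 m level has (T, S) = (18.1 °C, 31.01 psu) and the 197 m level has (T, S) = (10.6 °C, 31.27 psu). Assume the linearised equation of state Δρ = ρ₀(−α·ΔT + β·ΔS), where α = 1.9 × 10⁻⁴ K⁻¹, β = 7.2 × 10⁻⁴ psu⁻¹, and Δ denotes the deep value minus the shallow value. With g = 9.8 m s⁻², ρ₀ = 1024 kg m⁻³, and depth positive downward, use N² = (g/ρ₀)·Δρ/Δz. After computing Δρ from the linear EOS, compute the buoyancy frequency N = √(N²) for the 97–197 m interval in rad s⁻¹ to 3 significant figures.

ΔT = -7.5 K, ΔS = +0.26 psu (deep − shallow).
Δρ/ρ₀ = −αΔT + βΔS = 1.425 × 10⁻³ + 1.872 × 10⁻⁴ = 1.6122 × 10⁻³, so Δρ ≈ 1.651 kg m⁻³.
N² = (g/ρ₀)·Δρ/Δz = g·(Δρ/ρ₀)/Δz = 9.8 × 1.6122 × 10⁻³ / 100 = 1.5800 × 10⁻⁴ s⁻².
N = √(1.5800 × 10⁻⁴) = 0.012570 rad s⁻¹ ≈ 0.0126 rad s⁻¹.

0.0126 rad s⁻¹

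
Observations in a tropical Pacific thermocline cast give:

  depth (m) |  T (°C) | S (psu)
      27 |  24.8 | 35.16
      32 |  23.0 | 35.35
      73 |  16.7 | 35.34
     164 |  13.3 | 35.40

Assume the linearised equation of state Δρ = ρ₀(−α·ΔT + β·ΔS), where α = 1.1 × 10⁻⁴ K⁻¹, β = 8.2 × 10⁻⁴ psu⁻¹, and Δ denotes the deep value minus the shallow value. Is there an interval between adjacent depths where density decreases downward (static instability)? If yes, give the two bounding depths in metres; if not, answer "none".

none

Evaluate Δρ/ρ₀ = −αΔT + βΔS across each adjacent pair:
  27–32 m: −αΔT+βΔS = −(1.1 × 10⁻⁴)(-1.8)+(8.2 × 10⁻⁴)(+0.19) = 3.5 × 10⁻⁴ → stable
  32–73 m: −αΔT+βΔS = −(1.1 × 10⁻⁴)(-6.3)+(8.2 × 10⁻⁴)(-0.01) = 6.8 × 10⁻⁴ → stable
  73–164 m: −αΔT+βΔS = −(1.1 × 10⁻⁴)(-3.4)+(8.2 × 10⁻⁴)(+0.06) = 4.2 × 10⁻⁴ → stable
Every interval has Δρ > 0: the column is stably stratified throughout.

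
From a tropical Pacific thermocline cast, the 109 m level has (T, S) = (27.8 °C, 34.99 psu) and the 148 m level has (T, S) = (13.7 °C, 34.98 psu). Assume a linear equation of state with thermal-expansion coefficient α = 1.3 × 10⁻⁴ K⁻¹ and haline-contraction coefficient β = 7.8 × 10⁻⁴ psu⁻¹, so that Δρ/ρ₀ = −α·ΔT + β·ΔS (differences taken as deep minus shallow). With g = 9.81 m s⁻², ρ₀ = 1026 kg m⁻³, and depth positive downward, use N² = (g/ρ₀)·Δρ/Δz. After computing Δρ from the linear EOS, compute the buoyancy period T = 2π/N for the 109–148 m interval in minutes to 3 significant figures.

ΔT = -14.1 K, ΔS = -0.01 psu (deep − shallow).
Δρ/ρ₀ = −αΔT + βΔS = 1.833 × 10⁻³ − 7.80 × 10⁻⁶ = 1.8252 × 10⁻³, so Δρ ≈ 1.873 kg m⁻³.
N² = (g/ρ₀)·Δρ/Δz = g·(Δρ/ρ₀)/Δz = 9.81 × 1.8252 × 10⁻³ / 39 = 4.5911 × 10⁻⁴ s⁻².
N = √(4.5911 × 10⁻⁴) = 0.021427 rad s⁻¹ → T = 2π/N = 293.24 s = 4.8873 min ≈ 4.89 min.

4.89 min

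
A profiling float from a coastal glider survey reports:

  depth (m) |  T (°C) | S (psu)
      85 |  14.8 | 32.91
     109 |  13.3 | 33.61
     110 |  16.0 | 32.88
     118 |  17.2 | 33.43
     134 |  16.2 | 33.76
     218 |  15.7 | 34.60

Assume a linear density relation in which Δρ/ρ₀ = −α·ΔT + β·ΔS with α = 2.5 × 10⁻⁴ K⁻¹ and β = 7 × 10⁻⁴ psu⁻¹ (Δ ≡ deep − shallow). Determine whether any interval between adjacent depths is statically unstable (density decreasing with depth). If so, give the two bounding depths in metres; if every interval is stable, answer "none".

109–110 m

Evaluate Δρ/ρ₀ = −αΔT + βΔS across each adjacent pair:
  85–109 m: −αΔT+βΔS = −(2.5 × 10⁻⁴)(-1.5)+(7 × 10⁻⁴)(+0.70) = 8.6 × 10⁻⁴ → stable
  109–110 m: −αΔT+βΔS = −(2.5 × 10⁻⁴)(+2.7)+(7 × 10⁻⁴)(-0.73) = -1.2 × 10⁻³ → UNSTABLE
  110–118 m: −αΔT+βΔS = −(2.5 × 10⁻⁴)(+1.2)+(7 × 10⁻⁴)(+0.55) = 8.5 × 10⁻⁵ → stable
  118–134 m: −αΔT+βΔS = −(2.5 × 10⁻⁴)(-1.0)+(7 × 10⁻⁴)(+0.33) = 4.8 × 10⁻⁴ → stable
  134–218 m: −αΔT+βΔS = −(2.5 × 10⁻⁴)(-0.5)+(7 × 10⁻⁴)(+0.84) = 7.1 × 10⁻⁴ → stable
The 109–110 m interval has Δρ < 0: lighter water underlies denser water.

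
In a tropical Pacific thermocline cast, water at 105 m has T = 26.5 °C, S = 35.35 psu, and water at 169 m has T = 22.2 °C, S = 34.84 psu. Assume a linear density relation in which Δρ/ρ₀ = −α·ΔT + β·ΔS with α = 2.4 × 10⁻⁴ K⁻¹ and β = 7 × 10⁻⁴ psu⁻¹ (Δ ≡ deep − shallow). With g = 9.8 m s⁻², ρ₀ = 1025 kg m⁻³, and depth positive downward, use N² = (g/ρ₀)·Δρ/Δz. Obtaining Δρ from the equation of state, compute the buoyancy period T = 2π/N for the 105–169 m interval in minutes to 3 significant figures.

10.3 min

ΔT = -4.3 K, ΔS = -0.51 psu (deep − shallow).
Δρ/ρ₀ = −αΔT + βΔS = 1.032 × 10⁻³ − 3.57 × 10⁻⁴ = 6.75 × 10⁻⁴, so Δρ ≈ 0.6919 kg m⁻³.
N² = (g/ρ₀)·Δρ/Δz = g·(Δρ/ρ₀)/Δz = 9.8 × 6.75 × 10⁻⁴ / 64 = 1.0336 × 10⁻⁴ s⁻².
N = √(1.0336 × 10⁻⁴) = 0.010167 rad s⁻¹ → T = 2π/N = 618.00 s = 10.300 min ≈ 10.3 min.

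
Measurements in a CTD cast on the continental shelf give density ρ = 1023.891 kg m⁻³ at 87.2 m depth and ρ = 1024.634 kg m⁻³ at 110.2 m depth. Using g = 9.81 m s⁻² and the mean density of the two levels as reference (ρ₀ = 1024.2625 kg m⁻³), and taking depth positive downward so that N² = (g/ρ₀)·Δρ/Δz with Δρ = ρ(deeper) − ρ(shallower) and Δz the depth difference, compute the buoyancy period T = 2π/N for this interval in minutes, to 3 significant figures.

Δρ = 1024.634 − 1023.891 = 0.743 kg m⁻³ over Δz = 110.2 − 87.2 = 23 m.
N² = (9.81/1024.2625) × (0.743/23) = 3.0940 × 10⁻⁴ s⁻².
N = √(3.0940 × 10⁻⁴) = 0.017590 rad s⁻¹, so T = 2π/N = 357.20 s = 5.9533 min ≈ 5.95 min.
N² > 0, so the interval is statically stable.

5.95 min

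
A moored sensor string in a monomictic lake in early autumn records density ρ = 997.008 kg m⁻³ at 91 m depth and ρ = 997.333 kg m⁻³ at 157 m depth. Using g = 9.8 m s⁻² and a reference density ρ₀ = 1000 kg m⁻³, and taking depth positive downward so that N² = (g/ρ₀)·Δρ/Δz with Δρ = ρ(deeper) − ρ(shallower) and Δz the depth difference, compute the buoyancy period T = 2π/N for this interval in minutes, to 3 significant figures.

15.1 min

Δρ = 997.333 − 997.008 = 0.325 kg m⁻³ over Δz = 157 − 91 = 66 m.
N² = (9.8/1000) × (0.325/66) = 4.8258 × 10⁻⁵ s⁻².
N = √(4.8258 × 10⁻⁵) = 6.9468 × 10⁻³ rad s⁻¹, so T = 2π/N = 904.47 s = 15.075 min ≈ 15.1 min.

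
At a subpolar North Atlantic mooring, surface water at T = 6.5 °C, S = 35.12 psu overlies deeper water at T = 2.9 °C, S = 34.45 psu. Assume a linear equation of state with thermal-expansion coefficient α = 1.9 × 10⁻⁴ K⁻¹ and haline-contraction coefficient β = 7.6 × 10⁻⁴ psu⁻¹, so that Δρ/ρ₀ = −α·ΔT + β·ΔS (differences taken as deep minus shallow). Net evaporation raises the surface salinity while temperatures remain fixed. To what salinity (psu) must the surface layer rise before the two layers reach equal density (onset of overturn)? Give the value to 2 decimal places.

Neutral buoyancy requires −α(T_deep − T_surf) + β(S_deep − S_surf′) = 0.
S_surf′ = S_deep − (α/β)·ΔT = 34.45 − (1.9 × 10⁻⁴/7.6 × 10⁻⁴)·(-3.6) = 35.3500 psu.
Increase required: 35.3500 − 35.12 = 0.2300 psu.

35.35 psu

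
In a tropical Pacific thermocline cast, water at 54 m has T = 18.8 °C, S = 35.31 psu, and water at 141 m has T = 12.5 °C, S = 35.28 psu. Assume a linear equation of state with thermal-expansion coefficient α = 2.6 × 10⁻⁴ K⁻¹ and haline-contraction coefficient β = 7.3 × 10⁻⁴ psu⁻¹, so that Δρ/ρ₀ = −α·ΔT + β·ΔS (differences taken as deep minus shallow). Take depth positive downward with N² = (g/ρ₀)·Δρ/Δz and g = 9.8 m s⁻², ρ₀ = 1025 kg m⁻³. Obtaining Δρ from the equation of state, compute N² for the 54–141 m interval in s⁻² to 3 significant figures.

ΔT = -6.3 K, ΔS = -0.03 psu (deep − shallow).
Δρ/ρ₀ = −αΔT + βΔS = 1.638 × 10⁻³ − 2.19 × 10⁻⁵ = 1.6161 × 10⁻³, so Δρ ≈ 1.657 kg m⁻³.
N² = (g/ρ₀)·Δρ/Δz = g·(Δρ/ρ₀)/Δz = 9.8 × 1.6161 × 10⁻³ / 87 = 1.8204 × 10⁻⁴ s⁻² ≈ 1.82 × 10⁻⁴ s⁻².

1.82 × 10⁻⁴ s⁻²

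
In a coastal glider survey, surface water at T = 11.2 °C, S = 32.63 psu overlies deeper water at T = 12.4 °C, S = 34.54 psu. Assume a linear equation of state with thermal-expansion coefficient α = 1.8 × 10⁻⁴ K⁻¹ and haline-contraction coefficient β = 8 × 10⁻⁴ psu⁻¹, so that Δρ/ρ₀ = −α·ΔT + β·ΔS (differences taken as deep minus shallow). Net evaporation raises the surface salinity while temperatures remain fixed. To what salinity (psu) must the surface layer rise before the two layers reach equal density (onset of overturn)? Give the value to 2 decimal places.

Neutral buoyancy requires −α(T_deep − T_surf) + β(S_deep − S_surf′) = 0.
S_surf′ = S_deep − (α/β)·ΔT = 34.54 − (1.8 × 10⁻⁴/8 × 10⁻⁴)·(+1.2) = 34.2700 psu.
Increase required: 34.2700 − 32.63 = 1.6400 psu.

34.27 psu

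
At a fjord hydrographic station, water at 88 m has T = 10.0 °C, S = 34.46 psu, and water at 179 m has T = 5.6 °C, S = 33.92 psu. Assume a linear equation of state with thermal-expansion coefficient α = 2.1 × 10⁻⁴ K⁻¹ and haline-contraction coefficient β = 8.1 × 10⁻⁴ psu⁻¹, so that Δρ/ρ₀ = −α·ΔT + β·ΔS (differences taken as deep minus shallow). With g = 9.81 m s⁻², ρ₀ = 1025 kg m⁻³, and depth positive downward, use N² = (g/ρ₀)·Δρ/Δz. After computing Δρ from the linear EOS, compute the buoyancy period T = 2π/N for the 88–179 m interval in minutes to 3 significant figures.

ΔT = -4.4 K, ΔS = -0.54 psu (deep − shallow).
Δρ/ρ₀ = −αΔT + βΔS = 9.24 × 10⁻⁴ − 4.374 × 10⁻⁴ = 4.866 × 10⁻⁴, so Δρ ≈ 0.4988 kg m⁻³.
N² = (g/ρ₀)·Δρ/Δz = g·(Δρ/ρ₀)/Δz = 9.81 × 4.866 × 10⁻⁴ / 91 = 5.2457 × 10⁻⁵ s⁻².
N = √(5.2457 × 10⁻⁵) = 7.2427 × 10⁻³ rad s⁻¹ → T = 2π/N = 867.52 s = 14.459 min ≈ 14.5 min.

14.5 min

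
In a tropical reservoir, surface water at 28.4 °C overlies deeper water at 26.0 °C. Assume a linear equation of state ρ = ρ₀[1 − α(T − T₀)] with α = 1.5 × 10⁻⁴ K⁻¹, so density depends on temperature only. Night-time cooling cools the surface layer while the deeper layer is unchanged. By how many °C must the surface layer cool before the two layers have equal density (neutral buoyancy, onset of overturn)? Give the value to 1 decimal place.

2.4 °C

With temperature the only control, equal density requires T_surf′ = T_deep.
T_surf′ = 26.0 °C.
Cooling required: 28.4 − 26.0 = 2.4 °C.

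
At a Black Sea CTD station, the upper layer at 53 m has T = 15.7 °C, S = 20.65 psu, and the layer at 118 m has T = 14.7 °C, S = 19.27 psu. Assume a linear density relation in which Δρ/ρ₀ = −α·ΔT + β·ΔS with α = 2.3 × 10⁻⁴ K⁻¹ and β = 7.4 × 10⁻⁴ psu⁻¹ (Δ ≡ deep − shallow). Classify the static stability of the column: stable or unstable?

ΔT = 14.7 − 15.7 = -1.0 K and ΔS = 19.27 − 20.65 = -1.38 psu (deep − shallow).
−αΔT = 2.30 × 10⁻⁴; βΔS = -1.0212 × 10⁻³; sum Δρ/ρ₀ = -7.912 × 10⁻⁴.
Δρ/ρ₀ < 0, so Δρ < 0: deeper water is lighter → statically unstable; the column would overturn.

unstable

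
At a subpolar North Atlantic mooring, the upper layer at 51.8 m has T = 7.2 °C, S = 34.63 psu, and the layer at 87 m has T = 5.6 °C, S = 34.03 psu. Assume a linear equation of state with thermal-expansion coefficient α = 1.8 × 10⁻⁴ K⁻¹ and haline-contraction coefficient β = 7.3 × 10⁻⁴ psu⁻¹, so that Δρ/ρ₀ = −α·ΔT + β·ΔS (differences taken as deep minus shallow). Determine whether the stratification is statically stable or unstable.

unstable

ΔT = 5.6 − 7.2 = -1.6 K and ΔS = 34.03 − 34.63 = -0.60 psu (deep − shallow).
−αΔT = 2.88 × 10⁻⁴; βΔS = -4.38 × 10⁻⁴; sum Δρ/ρ₀ = -1.50 × 10⁻⁴.
Δρ/ρ₀ < 0, so Δρ < 0: deeper water is lighter → statically unstable; the column would overturn.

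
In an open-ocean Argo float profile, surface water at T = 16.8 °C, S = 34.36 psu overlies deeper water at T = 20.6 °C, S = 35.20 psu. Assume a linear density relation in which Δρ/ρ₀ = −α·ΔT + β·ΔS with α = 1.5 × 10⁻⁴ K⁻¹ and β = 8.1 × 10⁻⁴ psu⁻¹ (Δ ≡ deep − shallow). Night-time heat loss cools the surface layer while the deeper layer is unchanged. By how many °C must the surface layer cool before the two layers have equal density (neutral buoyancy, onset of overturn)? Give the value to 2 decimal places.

0.74 °C

Neutral buoyancy requires Δρ = 0, i.e. −α(T_deep − T_surf′) + β(S_deep − S_surf) = 0.
T_surf′ = T_deep − (β/α)·ΔS = 20.6 − (8.1 × 10⁻⁴/1.5 × 10⁻⁴)·(+0.84) = 16.0640 °C.
Cooling required: 16.8 − (16.0640) = 0.7360 °C.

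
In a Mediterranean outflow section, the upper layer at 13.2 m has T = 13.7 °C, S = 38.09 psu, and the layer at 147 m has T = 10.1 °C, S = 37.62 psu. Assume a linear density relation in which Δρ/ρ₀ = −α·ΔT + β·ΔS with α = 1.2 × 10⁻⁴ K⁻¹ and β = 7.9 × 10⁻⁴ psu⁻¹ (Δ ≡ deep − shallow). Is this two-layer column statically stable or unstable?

stable

ΔT = 10.1 − 13.7 = -3.6 K and ΔS = 37.62 − 38.09 = -0.47 psu (deep − shallow).
−αΔT = 4.32 × 10⁻⁴; βΔS = -3.713 × 10⁻⁴; sum Δρ/ρ₀ = 6.07 × 10⁻⁵.
Δρ/ρ₀ > 0, so Δρ > 0: deeper water is denser → statically stable.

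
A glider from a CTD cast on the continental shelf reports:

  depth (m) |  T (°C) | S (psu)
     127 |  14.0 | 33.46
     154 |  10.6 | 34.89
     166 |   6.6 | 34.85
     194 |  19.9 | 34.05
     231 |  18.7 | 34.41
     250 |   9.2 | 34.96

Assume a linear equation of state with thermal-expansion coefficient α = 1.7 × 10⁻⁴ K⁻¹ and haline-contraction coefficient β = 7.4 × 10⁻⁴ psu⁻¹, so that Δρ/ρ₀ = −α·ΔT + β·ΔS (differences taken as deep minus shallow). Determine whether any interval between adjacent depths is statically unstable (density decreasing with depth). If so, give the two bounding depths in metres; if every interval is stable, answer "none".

Evaluate Δρ/ρ₀ = −αΔT + βΔS across each adjacent pair:
  127–154 m: −αΔT+βΔS = −(1.7 × 10⁻⁴)(-3.4)+(7.4 × 10⁻⁴)(+1.43) = 1.6 × 10⁻³ → stable
  154–166 m: −αΔT+βΔS = −(1.7 × 10⁻⁴)(-4.0)+(7.4 × 10⁻⁴)(-0.04) = 6.5 × 10⁻⁴ → stable
  166–194 m: −αΔT+βΔS = −(1.7 × 10⁻⁴)(+13.3)+(7.4 × 10⁻⁴)(-0.80) = -2.9 × 10⁻³ → UNSTABLE
  194–231 m: −αΔT+βΔS = −(1.7 × 10⁻⁴)(-1.2)+(7.4 × 10⁻⁴)(+0.36) = 4.7 × 10⁻⁴ → stable
  231–250 m: −αΔT+βΔS = −(1.7 × 10⁻⁴)(-9.5)+(7.4 × 10⁻⁴)(+0.55) = 2.0 × 10⁻³ → stable
The 166–194 m interval has Δρ < 0: lighter water underlies denser water.

166–194 m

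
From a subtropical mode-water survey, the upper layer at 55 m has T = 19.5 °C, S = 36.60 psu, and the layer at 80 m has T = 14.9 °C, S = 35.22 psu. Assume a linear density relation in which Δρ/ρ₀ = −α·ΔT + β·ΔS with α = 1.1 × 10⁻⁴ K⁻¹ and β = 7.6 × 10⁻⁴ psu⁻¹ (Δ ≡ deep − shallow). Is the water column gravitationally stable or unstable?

ΔT = 14.9 − 19.5 = -4.6 K and ΔS = 35.22 − 36.60 = -1.38 psu (deep − shallow).
−αΔT = 5.06 × 10⁻⁴; βΔS = -1.0488 × 10⁻³; sum Δρ/ρ₀ = -5.428 × 10⁻⁴.
Δρ/ρ₀ < 0, so Δρ < 0: deeper water is lighter → statically unstable; the column would overturn.

unstable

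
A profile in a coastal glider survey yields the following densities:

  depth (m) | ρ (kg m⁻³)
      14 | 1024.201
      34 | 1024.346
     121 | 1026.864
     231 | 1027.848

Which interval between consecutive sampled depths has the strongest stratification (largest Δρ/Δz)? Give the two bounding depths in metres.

34–121 m

Compute the density gradient over each adjacent pair:
  14–34 m: Δρ/Δz = 0.145/20 = 7.2 × 10⁻³ kg m⁻⁴
  34–121 m: Δρ/Δz = 2.518/87 = 0.029 kg m⁻⁴
  121–231 m: Δρ/Δz = 0.984/110 = 8.9 × 10⁻³ kg m⁻⁴
The largest gradient is in the 34–121 m interval — the pycnocline.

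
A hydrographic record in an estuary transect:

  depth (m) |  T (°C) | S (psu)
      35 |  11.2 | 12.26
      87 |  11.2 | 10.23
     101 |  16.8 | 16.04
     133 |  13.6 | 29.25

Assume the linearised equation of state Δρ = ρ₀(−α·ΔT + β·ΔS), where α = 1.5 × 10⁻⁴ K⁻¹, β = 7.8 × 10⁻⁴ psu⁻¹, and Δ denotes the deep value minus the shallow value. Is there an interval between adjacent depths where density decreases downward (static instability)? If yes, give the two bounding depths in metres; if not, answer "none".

Evaluate Δρ/ρ₀ = −αΔT + βΔS across each adjacent pair:
  35–87 m: −αΔT+βΔS = −(1.5 × 10⁻⁴)(+0.0)+(7.8 × 10⁻⁴)(-2.03) = -1.6 × 10⁻³ → UNSTABLE
  87–101 m: −αΔT+βΔS = −(1.5 × 10⁻⁴)(+5.6)+(7.8 × 10⁻⁴)(+5.81) = 3.7 × 10⁻³ → stable
  101–133 m: −αΔT+βΔS = −(1.5 × 10⁻⁴)(-3.2)+(7.8 × 10⁻⁴)(+13.21) = 0.011 → stable
The 35–87 m interval has Δρ < 0: lighter water underlies denser water.

35–87 m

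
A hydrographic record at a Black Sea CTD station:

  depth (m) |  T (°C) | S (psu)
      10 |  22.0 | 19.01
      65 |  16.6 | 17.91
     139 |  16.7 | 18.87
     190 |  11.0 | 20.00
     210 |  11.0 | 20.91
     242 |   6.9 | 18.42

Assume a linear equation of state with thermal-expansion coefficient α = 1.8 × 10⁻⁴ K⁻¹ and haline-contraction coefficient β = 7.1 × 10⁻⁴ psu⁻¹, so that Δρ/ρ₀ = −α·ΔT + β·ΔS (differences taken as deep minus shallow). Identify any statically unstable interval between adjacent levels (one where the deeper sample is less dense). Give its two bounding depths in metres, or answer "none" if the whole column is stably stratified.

210–242 m

Evaluate Δρ/ρ₀ = −αΔT + βΔS across each adjacent pair:
  10–65 m: −αΔT+βΔS = −(1.8 × 10⁻⁴)(-5.4)+(7.1 × 10⁻⁴)(-1.10) = 1.9 × 10⁻⁴ → stable
  65–139 m: −αΔT+βΔS = −(1.8 × 10⁻⁴)(+0.1)+(7.1 × 10⁻⁴)(+0.96) = 6.6 × 10⁻⁴ → stable
  139–190 m: −αΔT+βΔS = −(1.8 × 10⁻⁴)(-5.7)+(7.1 × 10⁻⁴)(+1.13) = 1.8 × 10⁻³ → stable
  190–210 m: −αΔT+βΔS = −(1.8 × 10⁻⁴)(+0.0)+(7.1 × 10⁻⁴)(+0.91) = 6.5 × 10⁻⁴ → stable
  210–242 m: −αΔT+βΔS = −(1.8 × 10⁻⁴)(-4.1)+(7.1 × 10⁻⁴)(-2.49) = -1.0 × 10⁻³ → UNSTABLE
The 210–242 m interval has Δρ < 0: lighter water underlies denser water.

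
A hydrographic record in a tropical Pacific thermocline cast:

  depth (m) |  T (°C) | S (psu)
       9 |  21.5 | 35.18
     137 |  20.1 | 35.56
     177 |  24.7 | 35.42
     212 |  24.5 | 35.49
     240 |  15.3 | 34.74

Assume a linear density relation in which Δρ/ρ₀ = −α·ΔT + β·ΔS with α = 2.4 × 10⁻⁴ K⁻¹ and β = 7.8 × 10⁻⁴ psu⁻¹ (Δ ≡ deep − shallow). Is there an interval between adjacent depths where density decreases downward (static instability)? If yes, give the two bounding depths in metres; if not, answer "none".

137–177 m

Evaluate Δρ/ρ₀ = −αΔT + βΔS across each adjacent pair:
  9–137 m: −αΔT+βΔS = −(2.4 × 10⁻⁴)(-1.4)+(7.8 × 10⁻⁴)(+0.38) = 6.3 × 10⁻⁴ → stable
  137–177 m: −αΔT+βΔS = −(2.4 × 10⁻⁴)(+4.6)+(7.8 × 10⁻⁴)(-0.14) = -1.2 × 10⁻³ → UNSTABLE
  177–212 m: −αΔT+βΔS = −(2.4 × 10⁻⁴)(-0.2)+(7.8 × 10⁻⁴)(+0.07) = 1.0 × 10⁻⁴ → stable
  212–240 m: −αΔT+βΔS = −(2.4 × 10⁻⁴)(-9.2)+(7.8 × 10⁻⁴)(-0.75) = 1.6 × 10⁻³ → stable
The 137–177 m interval has Δρ < 0: lighter water underlies denser water.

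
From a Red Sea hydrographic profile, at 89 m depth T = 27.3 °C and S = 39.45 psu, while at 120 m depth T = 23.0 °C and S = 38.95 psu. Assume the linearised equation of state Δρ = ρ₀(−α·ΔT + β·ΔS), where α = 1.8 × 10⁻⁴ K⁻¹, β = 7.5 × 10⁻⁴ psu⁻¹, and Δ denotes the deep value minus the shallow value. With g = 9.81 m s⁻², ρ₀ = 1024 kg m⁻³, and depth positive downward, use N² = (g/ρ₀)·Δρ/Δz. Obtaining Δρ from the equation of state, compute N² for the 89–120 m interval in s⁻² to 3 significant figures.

1.26 × 10⁻⁴ s⁻²

ΔT = -4.3 K, ΔS = -0.50 psu (deep − shallow).
Δρ/ρ₀ = −αΔT + βΔS = 7.74 × 10⁻⁴ − 3.75 × 10⁻⁴ = 3.99 × 10⁻⁴, so Δρ ≈ 0.4086 kg m⁻³.
N² = (g/ρ₀)·Δρ/Δz = g·(Δρ/ρ₀)/Δz = 9.81 × 3.99 × 10⁻⁴ / 31 = 1.2626 × 10⁻⁴ s⁻² ≈ 1.26 × 10⁻⁴ s⁻².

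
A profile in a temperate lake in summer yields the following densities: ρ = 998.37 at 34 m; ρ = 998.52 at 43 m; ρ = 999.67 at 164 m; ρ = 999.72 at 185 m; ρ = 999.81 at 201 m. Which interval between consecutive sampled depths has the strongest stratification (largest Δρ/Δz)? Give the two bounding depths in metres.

34–43 m

Compute the density gradient over each adjacent pair:
  34–43 m: Δρ/Δz = 0.15/9 = 0.017 kg m⁻⁴
  43–164 m: Δρ/Δz = 1.15/121 = 9.5 × 10⁻³ kg m⁻⁴
  164–185 m: Δρ/Δz = 0.05/21 = 2.4 × 10⁻³ kg m⁻⁴
  185–201 m: Δρ/Δz = 0.09/16 = 5.6 × 10⁻³ kg m⁻⁴
The largest gradient is in the 34–43 m interval — the pycnocline.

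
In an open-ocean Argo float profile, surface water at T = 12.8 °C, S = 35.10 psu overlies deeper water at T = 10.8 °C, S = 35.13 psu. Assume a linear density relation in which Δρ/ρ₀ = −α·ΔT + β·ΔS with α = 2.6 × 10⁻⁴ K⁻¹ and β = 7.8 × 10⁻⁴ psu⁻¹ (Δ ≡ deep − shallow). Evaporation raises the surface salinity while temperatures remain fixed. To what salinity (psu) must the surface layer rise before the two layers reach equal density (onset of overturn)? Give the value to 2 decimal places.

35.80 psu

Neutral buoyancy requires −α(T_deep − T_surf) + β(S_deep − S_surf′) = 0.
S_surf′ = S_deep − (α/β)·ΔT = 35.13 − (2.6 × 10⁻⁴/7.8 × 10⁻⁴)·(-2.0) = 35.7967 psu.
Increase required: 35.7967 − 35.10 = 0.6967 psu.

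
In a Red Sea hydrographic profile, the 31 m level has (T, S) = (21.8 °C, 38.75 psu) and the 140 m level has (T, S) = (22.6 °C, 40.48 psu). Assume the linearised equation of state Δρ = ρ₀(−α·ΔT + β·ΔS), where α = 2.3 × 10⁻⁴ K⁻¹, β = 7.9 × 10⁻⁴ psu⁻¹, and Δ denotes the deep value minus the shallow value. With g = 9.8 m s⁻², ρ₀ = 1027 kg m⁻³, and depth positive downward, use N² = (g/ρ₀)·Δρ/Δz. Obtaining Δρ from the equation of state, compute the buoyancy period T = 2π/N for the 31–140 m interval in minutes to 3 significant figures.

10.2 min

ΔT = +0.8 K, ΔS = +1.73 psu (deep − shallow).
Δρ/ρ₀ = −αΔT + βΔS = -1.84 × 10⁻⁴ + 1.3667 × 10⁻³ = 1.1827 × 10⁻³, so Δρ ≈ 1.215 kg m⁻³.
N² = (g/ρ₀)·Δρ/Δz = g·(Δρ/ρ₀)/Δz = 9.8 × 1.1827 × 10⁻³ / 109 = 1.0633 × 10⁻⁴ s⁻².
N = √(1.0633 × 10⁻⁴) = 0.010312 rad s⁻¹ → T = 2π/N = 609.31 s = 10.155 min ≈ 10.2 min.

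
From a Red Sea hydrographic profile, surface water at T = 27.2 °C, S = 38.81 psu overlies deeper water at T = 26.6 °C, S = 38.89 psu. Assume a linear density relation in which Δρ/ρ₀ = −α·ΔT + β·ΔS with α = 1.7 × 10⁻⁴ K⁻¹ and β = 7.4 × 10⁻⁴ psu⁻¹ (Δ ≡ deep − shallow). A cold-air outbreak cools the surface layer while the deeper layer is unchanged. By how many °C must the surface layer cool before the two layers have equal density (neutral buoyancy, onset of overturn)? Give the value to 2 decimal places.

0.95 °C

Neutral buoyancy requires Δρ = 0, i.e. −α(T_deep − T_surf′) + β(S_deep − S_surf) = 0.
T_surf′ = T_deep − (β/α)·ΔS = 26.6 − (7.4 × 10⁻⁴/1.7 × 10⁻⁴)·(+0.08) = 26.2518 °C.
Cooling required: 27.2 − (26.2518) = 0.9482 °C.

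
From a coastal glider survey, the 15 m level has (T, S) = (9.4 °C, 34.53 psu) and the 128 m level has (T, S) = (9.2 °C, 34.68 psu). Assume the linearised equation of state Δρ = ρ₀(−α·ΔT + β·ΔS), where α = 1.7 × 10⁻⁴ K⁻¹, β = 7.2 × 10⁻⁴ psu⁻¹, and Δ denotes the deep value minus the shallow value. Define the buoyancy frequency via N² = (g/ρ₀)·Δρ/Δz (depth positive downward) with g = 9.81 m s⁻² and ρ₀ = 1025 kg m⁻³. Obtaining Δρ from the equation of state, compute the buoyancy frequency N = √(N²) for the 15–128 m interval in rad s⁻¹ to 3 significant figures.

ΔT = -0.2 K, ΔS = +0.15 psu (deep − shallow).
Δρ/ρ₀ = −αΔT + βΔS = 3.40 × 10⁻⁵ + 1.08 × 10⁻⁴ = 1.42 × 10⁻⁴, so Δρ ≈ 0.1456 kg m⁻³.
N² = (g/ρ₀)·Δρ/Δz = g·(Δρ/ρ₀)/Δz = 9.81 × 1.42 × 10⁻⁴ / 113 = 1.2328 × 10⁻⁵ s⁻².
N = √(1.2328 × 10⁻⁵) = 3.5111 × 10⁻³ rad s⁻¹ ≈ 3.51 × 10⁻³ rad s⁻¹.

3.51 × 10⁻³ rad s⁻¹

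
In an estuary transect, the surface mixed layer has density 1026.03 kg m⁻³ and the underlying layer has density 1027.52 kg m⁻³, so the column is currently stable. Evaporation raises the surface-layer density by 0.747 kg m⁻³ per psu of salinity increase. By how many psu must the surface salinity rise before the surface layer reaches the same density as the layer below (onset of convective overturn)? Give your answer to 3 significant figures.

1.99 psu

Density deficit of the surface layer: 1027.52 − 1026.03 = 1.49 kg m⁻³.
Required change = 1.49 / 0.747 = 1.99 psu.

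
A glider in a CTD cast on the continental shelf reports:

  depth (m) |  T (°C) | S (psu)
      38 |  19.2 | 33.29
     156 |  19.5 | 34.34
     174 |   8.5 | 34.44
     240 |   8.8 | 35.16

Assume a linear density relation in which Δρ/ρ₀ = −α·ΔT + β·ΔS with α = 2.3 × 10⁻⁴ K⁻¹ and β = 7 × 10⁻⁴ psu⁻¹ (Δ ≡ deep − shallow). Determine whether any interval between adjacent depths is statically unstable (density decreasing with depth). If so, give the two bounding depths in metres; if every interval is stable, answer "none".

Evaluate Δρ/ρ₀ = −αΔT + βΔS across each adjacent pair:
  38–156 m: −αΔT+βΔS = −(2.3 × 10⁻⁴)(+0.3)+(7 × 10⁻⁴)(+1.05) = 6.7 × 10⁻⁴ → stable
  156–174 m: −αΔT+βΔS = −(2.3 × 10⁻⁴)(-11.0)+(7 × 10⁻⁴)(+0.10) = 2.6 × 10⁻³ → stable
  174–240 m: −αΔT+βΔS = −(2.3 × 10⁻⁴)(+0.3)+(7 × 10⁻⁴)(+0.72) = 4.4 × 10⁻⁴ → stable
Every interval has Δρ > 0: the column is stably stratified throughout.

none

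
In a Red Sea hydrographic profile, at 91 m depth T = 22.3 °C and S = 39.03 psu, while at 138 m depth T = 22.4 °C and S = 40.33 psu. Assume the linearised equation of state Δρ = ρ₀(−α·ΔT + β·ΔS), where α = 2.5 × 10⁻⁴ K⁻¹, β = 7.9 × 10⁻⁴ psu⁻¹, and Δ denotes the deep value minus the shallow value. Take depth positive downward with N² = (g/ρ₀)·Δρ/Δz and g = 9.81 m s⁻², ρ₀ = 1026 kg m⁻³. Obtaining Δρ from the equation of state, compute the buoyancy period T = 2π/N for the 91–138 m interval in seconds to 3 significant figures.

434 s

ΔT = +0.1 K, ΔS = +1.30 psu (deep − shallow).
Δρ/ρ₀ = −αΔT + βΔS = -2.50 × 10⁻⁵ + 1.027 × 10⁻³ = 1.002 × 10⁻³, so Δρ ≈ 1.028 kg m⁻³.
N² = (g/ρ₀)·Δρ/Δz = g·(Δρ/ρ₀)/Δz = 9.81 × 1.002 × 10⁻³ / 47 = 2.0914 × 10⁻⁴ s⁻².
N = √(2.0914 × 10⁻⁴) = 0.014462 rad s⁻¹ → T = 2π/N = 434.46 s ≈ 434 s.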